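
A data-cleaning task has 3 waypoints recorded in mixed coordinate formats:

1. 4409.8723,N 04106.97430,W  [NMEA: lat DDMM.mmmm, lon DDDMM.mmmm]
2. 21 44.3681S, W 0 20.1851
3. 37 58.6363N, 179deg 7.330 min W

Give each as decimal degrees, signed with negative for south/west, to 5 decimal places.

1. 44.16454, -41.11624
2. -21.73947, -0.33642
3. 37.97727, -179.12217

Point 1:
  Latitude: split at 2 digits → 44° and 9.8723′; 44 + 9.8723/60 = 44.164538
  N → positive
  Longitude: split at 3 digits → 041° and 6.9743′; 41 + 6.9743/60 = 41.116238
  W ⇒ negate
Point 2:
  Latitude: 21 + 44.3681/60 = 21.739468
  S ⇒ negate
  λ: 20.1851′ = 0.336418°; total 0.336418
  W → negative
Point 3:
  Lat: 58.6363′ = 0.977272°; total 37.977272
  N → positive
  Longitude: 7.33′ = 0.122167°; total 179.122167
  W → negative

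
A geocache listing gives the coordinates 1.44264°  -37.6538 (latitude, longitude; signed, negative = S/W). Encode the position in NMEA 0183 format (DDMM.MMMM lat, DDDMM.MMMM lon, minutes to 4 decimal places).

0126.5584,N / 03739.2280,W

Latitude: 1° + 0.442640 × 60 = 1° 26.558400′
Longitude is negative → W; |value| = 37.653800
Longitude: fractional part 0.653800 → 39.228000 minutes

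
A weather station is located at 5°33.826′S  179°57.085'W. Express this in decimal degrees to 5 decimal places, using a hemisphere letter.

5.56377° S, 179.95142° W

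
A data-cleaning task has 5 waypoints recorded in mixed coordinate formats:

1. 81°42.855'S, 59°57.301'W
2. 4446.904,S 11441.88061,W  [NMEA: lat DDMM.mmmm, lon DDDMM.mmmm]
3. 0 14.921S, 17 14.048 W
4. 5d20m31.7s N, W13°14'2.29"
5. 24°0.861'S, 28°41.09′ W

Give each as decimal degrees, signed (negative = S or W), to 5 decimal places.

Point 1:
  Lat: 81 + 42.855/60 = 81.714250
  hemisphere S, so the sign is −
  Lon: 57.301′ = 0.955017°; total 59.955017
  hemisphere W, so the sign is −
Point 2:
  Latitude: degrees = first 2 digits = 44, minutes = 46.904; 44 + 46.904/60 = 44.781733
  S → negative
  Lon: split at 3 digits → 114° and 41.88061′; 114 + 41.88061/60 = 114.698010
  W ⇒ negate
Point 3:
  Lat: 14.921′ = 0.248683°; total 0.248683
  S → negative
  Lon: 17 + 14.048/60 = 17.234133
  W ⇒ negate
Point 4:
  Lat: 5° + 20/60 + 31.7/3600 = 5 + 0.333333 + 0.008806 = 5.342139
  N → positive
  λ: 13° + 14/60 + 2.29/3600 = 13 + 0.233333 + 0.000636 = 13.233969
  W → negative
Point 5:
  φ: 0.861′ = 0.014350°; total 24.014350
  hemisphere S, so the sign is −
  Lon: 41.09′ = 0.684833°; total 28.684833
  W → negative

1. -81.71425, -59.95502
2. -44.78173, -114.69801
3. -0.24868, -17.23413
4. 5.34214, -13.23397
5. -24.01435, -28.68483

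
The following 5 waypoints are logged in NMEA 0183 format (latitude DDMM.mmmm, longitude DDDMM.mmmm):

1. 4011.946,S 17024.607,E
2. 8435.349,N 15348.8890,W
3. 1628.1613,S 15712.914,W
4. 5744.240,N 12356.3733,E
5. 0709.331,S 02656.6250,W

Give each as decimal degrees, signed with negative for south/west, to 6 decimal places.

Point 1:
  Lat: split at 2 digits → 40° and 11.946′; 40 + 11.946/60 = 40.1991000
  S → negative
  Longitude: degrees = first 3 digits = 170, minutes = 24.607; 170 + 24.607/60 = 170.4101167
  E ⇒ keep positive
Point 2:
  Latitude: split at 2 digits → 84° and 35.349′; 84 + 35.349/60 = 84.5891500
  N → positive
  Lon: split at 3 digits → 153° and 48.889′; 153 + 48.889/60 = 153.8148167
  W → negative
Point 3:
  Latitude: split at 2 digits → 16° and 28.1613′; 16 + 28.1613/60 = 16.4693550
  S → negative
  Lon: split at 3 digits → 157° and 12.914′; 157 + 12.914/60 = 157.2152333
  W ⇒ negate
Point 4:
  Latitude: degrees = first 2 digits = 57, minutes = 44.24; 57 + 44.24/60 = 57.7373333
  N ⇒ keep positive
  λ: degrees = first 3 digits = 123, minutes = 56.3733; 123 + 56.3733/60 = 123.9395550
  E → positive
Point 5:
  φ: split at 2 digits → 07° and 9.331′; 7 + 9.331/60 = 7.1555167
  hemisphere S, so the sign is −
  Longitude: split at 3 digits → 026° and 56.625′; 26 + 56.625/60 = 26.9437500
  W → negative

1. -40.199100, 170.410117
2. 84.589150, -153.814817
3. -16.469355, -157.215233
4. 57.737333, 123.939555
5. -7.155517, -26.943750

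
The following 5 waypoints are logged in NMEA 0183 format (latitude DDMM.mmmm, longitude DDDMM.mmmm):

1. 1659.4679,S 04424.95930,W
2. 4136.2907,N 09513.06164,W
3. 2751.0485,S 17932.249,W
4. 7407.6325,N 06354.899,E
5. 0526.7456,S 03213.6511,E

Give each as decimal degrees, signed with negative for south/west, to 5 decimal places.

1. -16.99113, -44.41599
2. 41.60485, -95.21769
3. -27.85081, -179.53748
4. 74.12721, 63.91498
5. -5.44576, 32.22752

Point 1:
  Latitude: split at 2 digits → 16° and 59.4679′; 16 + 59.4679/60 = 16.991132
  S → negative
  Lon: degrees = first 3 digits = 44, minutes = 24.9593; 44 + 24.9593/60 = 44.415988
  hemisphere W, so the sign is −
Point 2:
  Lat: degrees = first 2 digits = 41, minutes = 36.2907; 41 + 36.2907/60 = 41.604845
  N ⇒ keep positive
  Longitude: split at 3 digits → 095° and 13.06164′; 95 + 13.06164/60 = 95.217694
  hemisphere W, so the sign is −
Point 3:
  Lat: degrees = first 2 digits = 27, minutes = 51.0485; 27 + 51.0485/60 = 27.850808
  S ⇒ negate
  Longitude: degrees = first 3 digits = 179, minutes = 32.249; 179 + 32.249/60 = 179.537483
  hemisphere W, so the sign is −
Point 4:
  Latitude: split at 2 digits → 74° and 7.6325′; 74 + 7.6325/60 = 74.127208
  N ⇒ keep positive
  Lon: degrees = first 3 digits = 63, minutes = 54.899; 63 + 54.899/60 = 63.914983
  E → positive
Point 5:
  Lat: degrees = first 2 digits = 5, minutes = 26.7456; 5 + 26.7456/60 = 5.445760
  S ⇒ negate
  Longitude: degrees = first 3 digits = 32, minutes = 13.6511; 32 + 13.6511/60 = 32.227518
  E ⇒ keep positive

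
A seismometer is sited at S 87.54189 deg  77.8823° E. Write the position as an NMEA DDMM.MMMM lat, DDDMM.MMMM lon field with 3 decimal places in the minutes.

8732.513,S / 07752.938,E

Lat: 87° + 0.541890 × 60 = 87° 32.51340′
Longitude: 77° + 0.882300 × 60 = 77° 52.93800′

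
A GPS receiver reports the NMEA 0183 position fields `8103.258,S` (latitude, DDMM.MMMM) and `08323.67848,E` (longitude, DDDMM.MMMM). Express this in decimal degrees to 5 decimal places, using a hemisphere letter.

81.05430° S, 83.39464° E

Lat: split at 2 digits → 81° and 3.258′; 81 + 3.258/60 = 81.054300
Longitude: split at 3 digits → 083° and 23.67848′; 83 + 23.67848/60 = 83.394641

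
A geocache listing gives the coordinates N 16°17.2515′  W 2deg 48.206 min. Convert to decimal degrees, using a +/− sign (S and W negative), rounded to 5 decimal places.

φ: 17.2515′ = 0.287525°; total 16.287525
N → positive
Longitude: 2 + 48.206/60 = 2.803433
W → negative

16.28753, -2.80343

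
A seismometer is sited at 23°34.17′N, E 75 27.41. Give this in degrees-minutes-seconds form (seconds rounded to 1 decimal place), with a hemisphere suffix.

23°34′10.2″ N, 75°27′24.6″ E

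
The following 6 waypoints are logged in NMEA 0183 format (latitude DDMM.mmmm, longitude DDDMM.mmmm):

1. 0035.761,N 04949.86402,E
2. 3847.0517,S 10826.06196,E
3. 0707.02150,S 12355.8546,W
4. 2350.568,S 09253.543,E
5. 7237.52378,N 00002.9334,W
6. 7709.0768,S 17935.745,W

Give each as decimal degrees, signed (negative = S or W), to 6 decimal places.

Point 1:
  Latitude: split at 2 digits → 00° and 35.761′; 0 + 35.761/60 = 0.5960167
  N → positive
  Lon: degrees = first 3 digits = 49, minutes = 49.86402; 49 + 49.86402/60 = 49.8310670
  E → positive
Point 2:
  φ: split at 2 digits → 38° and 47.0517′; 38 + 47.0517/60 = 38.7841950
  S → negative
  λ: degrees = first 3 digits = 108, minutes = 26.06196; 108 + 26.06196/60 = 108.4343660
  E → positive
Point 3:
  Latitude: degrees = first 2 digits = 7, minutes = 7.0215; 7 + 7.0215/60 = 7.1170250
  S ⇒ negate
  Lon: split at 3 digits → 123° and 55.8546′; 123 + 55.8546/60 = 123.9309100
  W ⇒ negate
Point 4:
  Lat: split at 2 digits → 23° and 50.568′; 23 + 50.568/60 = 23.8428000
  hemisphere S, so the sign is −
  Longitude: degrees = first 3 digits = 92, minutes = 53.543; 92 + 53.543/60 = 92.8923833
  E → positive
Point 5:
  Lat: split at 2 digits → 72° and 37.52378′; 72 + 37.52378/60 = 72.6253963
  N ⇒ keep positive
  Longitude: degrees = first 3 digits = 0, minutes = 2.9334; 0 + 2.9334/60 = 0.0488900
  hemisphere W, so the sign is −
Point 6:
  φ: split at 2 digits → 77° and 9.0768′; 77 + 9.0768/60 = 77.1512800
  S ⇒ negate
  Lon: degrees = first 3 digits = 179, minutes = 35.745; 179 + 35.745/60 = 179.5957500
  W → negative

1. 0.596017, 49.831067
2. -38.784195, 108.434366
3. -7.117025, -123.930910
4. -23.842800, 92.892383
5. 72.625396, -0.048890
6. -77.151280, -179.595750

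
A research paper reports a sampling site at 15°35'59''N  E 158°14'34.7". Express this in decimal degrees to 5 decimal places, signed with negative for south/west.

Lat: 15 + 35/60 + 59/3600 = 15.599722
N → positive
Longitude: 158 + 14/60 + 34.7/3600 = 158.242972
E ⇒ keep positive

15.59972, 158.24297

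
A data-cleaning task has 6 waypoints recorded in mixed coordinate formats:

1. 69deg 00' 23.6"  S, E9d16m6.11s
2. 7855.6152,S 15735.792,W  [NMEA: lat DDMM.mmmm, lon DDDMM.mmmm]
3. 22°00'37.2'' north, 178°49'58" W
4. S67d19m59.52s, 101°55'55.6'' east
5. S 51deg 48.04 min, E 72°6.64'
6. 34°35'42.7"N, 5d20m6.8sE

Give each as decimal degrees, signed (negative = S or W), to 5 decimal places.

Point 1:
  Lat: 69° + 0/60 + 23.6/3600 = 69 + 0.000000 + 0.006556 = 69.006556
  hemisphere S, so the sign is −
  Lon: 16′ + 6.11″ = 16.10183′; 9 + 16.10183/60 = 9.268364
  E ⇒ keep positive
Point 2:
  φ: degrees = first 2 digits = 78, minutes = 55.6152; 78 + 55.6152/60 = 78.926920
  hemisphere S, so the sign is −
  λ: degrees = first 3 digits = 157, minutes = 35.792; 157 + 35.792/60 = 157.596533
  W ⇒ negate
Point 3:
  φ: 22 + 0/60 + 37.2/3600 = 22.010333
  N ⇒ keep positive
  Longitude: 178 + 49/60 + 58/3600 = 178.832778
  W → negative
Point 4:
  Latitude: 19′ + 59.52″ = 19.99200′; 67 + 19.99200/60 = 67.333200
  hemisphere S, so the sign is −
  Longitude: 101° + 55/60 + 55.6/3600 = 101 + 0.916667 + 0.015444 = 101.932111
  E → positive
Point 5:
  Latitude: 51 + 48.04/60 = 51.800667
  S → negative
  λ: 72 + 6.64/60 = 72.110667
  E ⇒ keep positive
Point 6:
  Lat: 34 + 35/60 + 42.7/3600 = 34.595194
  N → positive
  λ: 5° + 20/60 + 6.8/3600 = 5 + 0.333333 + 0.001889 = 5.335222
  E → positive

1. -69.00656, 9.26836
2. -78.92692, -157.59653
3. 22.01033, -178.83278
4. -67.33320, 101.93211
5. -51.80067, 72.11067
6. 34.59519, 5.33522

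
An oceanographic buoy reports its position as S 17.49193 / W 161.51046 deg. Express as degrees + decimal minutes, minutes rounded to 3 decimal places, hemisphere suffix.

17° 29.516′ S, 161° 30.628′ W

φ: fractional part 0.491930 → 29.51580 minutes
Longitude: minutes = (161.510460 − 161) × 60 = 30.62760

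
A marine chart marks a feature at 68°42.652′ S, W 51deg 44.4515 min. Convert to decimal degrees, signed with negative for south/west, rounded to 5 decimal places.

-68.71087, -51.74086

Lat: 42.652′ = 0.710867°; total 68.710867
S ⇒ negate
λ: 51 + 44.4515/60 = 51.740858
W ⇒ negate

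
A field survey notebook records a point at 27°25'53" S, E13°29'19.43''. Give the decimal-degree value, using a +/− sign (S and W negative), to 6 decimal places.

-27.431389, 13.488731

Lat: 27 + 25/60 + 53/3600 = 27.4313889
hemisphere S, so the sign is −
Longitude: 13 + 29/60 + 19.43/3600 = 13.4887306
E ⇒ keep positive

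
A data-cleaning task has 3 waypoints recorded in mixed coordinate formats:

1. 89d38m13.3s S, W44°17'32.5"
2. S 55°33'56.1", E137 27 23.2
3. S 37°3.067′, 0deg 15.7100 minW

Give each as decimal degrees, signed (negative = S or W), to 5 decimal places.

1. -89.63703, -44.29236
2. -55.56558, 137.45644
3. -37.05112, -0.26183

Point 1:
  Lat: 89° + 38/60 + 13.3/3600 = 89 + 0.633333 + 0.003694 = 89.637028
  S ⇒ negate
  λ: 44° + 17/60 + 32.5/3600 = 44 + 0.283333 + 0.009028 = 44.292361
  hemisphere W, so the sign is −
Point 2:
  Lat: 33′ + 56.1″ = 33.93500′; 55 + 33.93500/60 = 55.565583
  hemisphere S, so the sign is −
  λ: 27′ + 23.2″ = 27.38667′; 137 + 27.38667/60 = 137.456444
  E ⇒ keep positive
Point 3:
  Lat: 37 + 3.067/60 = 37.051117
  S ⇒ negate
  λ: 0 + 15.71/60 = 0.261833
  hemisphere W, so the sign is −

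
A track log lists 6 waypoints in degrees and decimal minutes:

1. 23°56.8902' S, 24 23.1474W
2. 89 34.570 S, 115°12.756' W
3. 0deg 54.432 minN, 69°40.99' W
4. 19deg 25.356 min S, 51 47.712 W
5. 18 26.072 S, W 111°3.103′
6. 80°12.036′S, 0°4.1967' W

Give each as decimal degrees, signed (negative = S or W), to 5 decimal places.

Point 1:
  Latitude: 56.8902′ = 0.948170°; total 23.948170
  S ⇒ negate
  Lon: 23.1474′ = 0.385790°; total 24.385790
  W ⇒ negate
Point 2:
  Latitude: 34.57′ = 0.576167°; total 89.576167
  S ⇒ negate
  Lon: 12.756′ = 0.212600°; total 115.212600
  hemisphere W, so the sign is −
Point 3:
  Latitude: 54.432′ = 0.907200°; total 0.907200
  N → positive
  λ: 69 + 40.99/60 = 69.683167
  hemisphere W, so the sign is −
Point 4:
  Latitude: 25.356′ = 0.422600°; total 19.422600
  hemisphere S, so the sign is −
  λ: 51 + 47.712/60 = 51.795200
  hemisphere W, so the sign is −
Point 5:
  Latitude: 18 + 26.072/60 = 18.434533
  hemisphere S, so the sign is −
  Lon: 111 + 3.103/60 = 111.051717
  W → negative
Point 6:
  Latitude: 80 + 12.036/60 = 80.200600
  S ⇒ negate
  λ: 4.1967′ = 0.069945°; total 0.069945
  W → negative

1. -23.94817, -24.38579
2. -89.57617, -115.21260
3. 0.90720, -69.68317
4. -19.42260, -51.79520
5. -18.43453, -111.05172
6. -80.20060, -0.06995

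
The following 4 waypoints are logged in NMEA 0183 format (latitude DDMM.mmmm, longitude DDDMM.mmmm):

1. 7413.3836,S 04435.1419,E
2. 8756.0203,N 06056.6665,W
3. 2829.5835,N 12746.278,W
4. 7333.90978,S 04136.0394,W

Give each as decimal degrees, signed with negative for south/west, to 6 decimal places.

Point 1:
  Lat: degrees = first 2 digits = 74, minutes = 13.3836; 74 + 13.3836/60 = 74.2230600
  S ⇒ negate
  Longitude: split at 3 digits → 044° and 35.1419′; 44 + 35.1419/60 = 44.5856983
  E ⇒ keep positive
Point 2:
  Latitude: degrees = first 2 digits = 87, minutes = 56.0203; 87 + 56.0203/60 = 87.9336717
  N ⇒ keep positive
  λ: split at 3 digits → 060° and 56.6665′; 60 + 56.6665/60 = 60.9444417
  W → negative
Point 3:
  Lat: degrees = first 2 digits = 28, minutes = 29.5835; 28 + 29.5835/60 = 28.4930583
  N → positive
  λ: degrees = first 3 digits = 127, minutes = 46.278; 127 + 46.278/60 = 127.7713000
  W ⇒ negate
Point 4:
  Latitude: degrees = first 2 digits = 73, minutes = 33.90978; 73 + 33.90978/60 = 73.5651630
  hemisphere S, so the sign is −
  λ: degrees = first 3 digits = 41, minutes = 36.0394; 41 + 36.0394/60 = 41.6006567
  W ⇒ negate

1. -74.223060, 44.585698
2. 87.933672, -60.944442
3. 28.493058, -127.771300
4. -73.565163, -41.600657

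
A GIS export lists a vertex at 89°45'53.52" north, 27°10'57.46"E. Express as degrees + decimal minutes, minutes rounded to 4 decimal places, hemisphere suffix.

89° 45.8920′ N, 27° 10.9577′ E

Lat: seconds/60 = 0.89200; minutes = 45 + 0.89200 = 45.892000
Longitude: seconds/60 = 0.95767; minutes = 10 + 0.95767 = 10.957667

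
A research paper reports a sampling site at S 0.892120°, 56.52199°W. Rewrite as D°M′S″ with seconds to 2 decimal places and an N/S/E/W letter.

0°53′31.63″ S, 56°31′19.16″ W

Lat: 0.892120 × 60 = 53.52720′ → 53′, remainder × 60 = 31.6320″
λ: 0.521990° → 31.31940′; 0.31940 × 60 = 19.1640″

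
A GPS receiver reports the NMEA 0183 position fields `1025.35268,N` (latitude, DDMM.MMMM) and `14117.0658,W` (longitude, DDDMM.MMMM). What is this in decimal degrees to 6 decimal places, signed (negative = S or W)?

10.422545, -141.284430

Lat: split at 2 digits → 10° and 25.35268′; 10 + 25.35268/60 = 10.4225447
N ⇒ keep positive
Lon: split at 3 digits → 141° and 17.0658′; 141 + 17.0658/60 = 141.2844300
W → negative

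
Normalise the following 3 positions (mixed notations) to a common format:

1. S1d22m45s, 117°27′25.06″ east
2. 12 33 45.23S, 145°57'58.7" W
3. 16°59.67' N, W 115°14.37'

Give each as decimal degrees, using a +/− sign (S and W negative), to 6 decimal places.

Point 1:
  Latitude: 1 + 22/60 + 45/3600 = 1.3791667
  S ⇒ negate
  Lon: 117° + 27/60 + 25.06/3600 = 117 + 0.450000 + 0.006961 = 117.4569611
  E → positive
Point 2:
  Lat: 12° + 33/60 + 45.23/3600 = 12 + 0.550000 + 0.012564 = 12.5625639
  hemisphere S, so the sign is −
  λ: 145° + 57/60 + 58.7/3600 = 145 + 0.950000 + 0.016306 = 145.9663056
  W ⇒ negate
Point 3:
  φ: 16 + 59.67/60 = 16.9945000
  N ⇒ keep positive
  Longitude: 14.37′ = 0.239500°; total 115.2395000
  W → negative

1. -1.379167, 117.456961
2. -12.562564, -145.966306
3. 16.994500, -115.239500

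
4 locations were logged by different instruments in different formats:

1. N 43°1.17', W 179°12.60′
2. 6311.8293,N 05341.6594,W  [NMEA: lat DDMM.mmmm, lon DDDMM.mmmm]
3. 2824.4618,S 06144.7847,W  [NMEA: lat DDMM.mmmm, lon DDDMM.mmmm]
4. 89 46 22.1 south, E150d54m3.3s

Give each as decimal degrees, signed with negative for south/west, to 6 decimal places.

Point 1:
  Latitude: 43 + 1.17/60 = 43.0195000
  N ⇒ keep positive
  Longitude: 12.6′ = 0.210000°; total 179.2100000
  hemisphere W, so the sign is −
Point 2:
  Lat: degrees = first 2 digits = 63, minutes = 11.8293; 63 + 11.8293/60 = 63.1971550
  N ⇒ keep positive
  Longitude: split at 3 digits → 053° and 41.6594′; 53 + 41.6594/60 = 53.6943233
  W → negative
Point 3:
  Latitude: degrees = first 2 digits = 28, minutes = 24.4618; 28 + 24.4618/60 = 28.4076967
  hemisphere S, so the sign is −
  λ: split at 3 digits → 061° and 44.7847′; 61 + 44.7847/60 = 61.7464117
  hemisphere W, so the sign is −
Point 4:
  Latitude: 46′ + 22.1″ = 46.36833′; 89 + 46.36833/60 = 89.7728056
  S → negative
  Longitude: 150° + 54/60 + 3.3/3600 = 150 + 0.900000 + 0.000917 = 150.9009167
  E → positive

1. 43.019500, -179.210000
2. 63.197155, -53.694323
3. -28.407697, -61.746412
4. -89.772806, 150.900917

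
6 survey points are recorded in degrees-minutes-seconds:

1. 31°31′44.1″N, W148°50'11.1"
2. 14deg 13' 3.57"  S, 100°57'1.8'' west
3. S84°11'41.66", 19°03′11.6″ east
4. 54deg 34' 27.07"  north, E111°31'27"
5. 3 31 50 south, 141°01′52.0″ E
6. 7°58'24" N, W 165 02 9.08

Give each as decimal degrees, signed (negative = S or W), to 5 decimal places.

1. 31.52892, -148.83642
2. -14.21766, -100.95050
3. -84.19491, 19.05322
4. 54.57419, 111.52417
5. -3.53056, 141.03111
6. 7.97333, -165.03586

Point 1:
  Latitude: 31° + 31/60 + 44.1/3600 = 31 + 0.516667 + 0.012250 = 31.528917
  N → positive
  λ: 50′ + 11.1″ = 50.18500′; 148 + 50.18500/60 = 148.836417
  hemisphere W, so the sign is −
Point 2:
  Lat: 14° + 13/60 + 3.57/3600 = 14 + 0.216667 + 0.000992 = 14.217658
  hemisphere S, so the sign is −
  λ: 100 + 57/60 + 1.8/3600 = 100.950500
  W ⇒ negate
Point 3:
  Latitude: 84 + 11/60 + 41.66/3600 = 84.194906
  hemisphere S, so the sign is −
  λ: 3′ + 11.6″ = 3.19333′; 19 + 3.19333/60 = 19.053222
  E → positive
Point 4:
  Latitude: 54 + 34/60 + 27.07/3600 = 54.574186
  N ⇒ keep positive
  Longitude: 111 + 31/60 + 27/3600 = 111.524167
  E ⇒ keep positive
Point 5:
  Latitude: 3 + 31/60 + 50/3600 = 3.530556
  S → negative
  Lon: 141° + 1/60 + 52/3600 = 141 + 0.016667 + 0.014444 = 141.031111
  E → positive
Point 6:
  Lat: 7° + 58/60 + 24/3600 = 7 + 0.966667 + 0.006667 = 7.973333
  N ⇒ keep positive
  λ: 165° + 2/60 + 9.08/3600 = 165 + 0.033333 + 0.002522 = 165.035856
  W → negative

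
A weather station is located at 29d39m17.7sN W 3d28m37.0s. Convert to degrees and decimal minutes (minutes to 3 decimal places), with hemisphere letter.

Latitude: 39 + 17.7/60 = 39.29500′
Lon: seconds/60 = 0.61667; minutes = 28 + 0.61667 = 28.61667

29° 39.295′ N, 3° 28.617′ W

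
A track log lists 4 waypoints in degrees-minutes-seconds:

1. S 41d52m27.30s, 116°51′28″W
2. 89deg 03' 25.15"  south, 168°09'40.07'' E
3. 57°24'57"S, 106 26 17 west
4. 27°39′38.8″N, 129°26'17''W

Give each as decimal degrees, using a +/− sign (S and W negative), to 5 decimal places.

Point 1:
  φ: 41 + 52/60 + 27.3/3600 = 41.874250
  S ⇒ negate
  Lon: 116 + 51/60 + 28/3600 = 116.857778
  W → negative
Point 2:
  φ: 3′ + 25.15″ = 3.41917′; 89 + 3.41917/60 = 89.056986
  hemisphere S, so the sign is −
  λ: 168° + 9/60 + 40.07/3600 = 168 + 0.150000 + 0.011131 = 168.161131
  E → positive
Point 3:
  Latitude: 57° + 24/60 + 57/3600 = 57 + 0.400000 + 0.015833 = 57.415833
  hemisphere S, so the sign is −
  Longitude: 106° + 26/60 + 17/3600 = 106 + 0.433333 + 0.004722 = 106.438056
  W ⇒ negate
Point 4:
  Latitude: 27 + 39/60 + 38.8/3600 = 27.660778
  N → positive
  Lon: 26′ + 17″ = 26.28333′; 129 + 26.28333/60 = 129.438056
  W → negative

1. -41.87425, -116.85778
2. -89.05699, 168.16113
3. -57.41583, -106.43806
4. 27.66078, -129.43806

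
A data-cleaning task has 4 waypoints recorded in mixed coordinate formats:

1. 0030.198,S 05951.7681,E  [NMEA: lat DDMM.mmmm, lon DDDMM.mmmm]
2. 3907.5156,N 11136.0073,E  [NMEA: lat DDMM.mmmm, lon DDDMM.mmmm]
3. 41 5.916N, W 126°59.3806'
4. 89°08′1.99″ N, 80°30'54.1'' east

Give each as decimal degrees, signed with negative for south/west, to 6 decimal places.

Point 1:
  φ: split at 2 digits → 00° and 30.198′; 0 + 30.198/60 = 0.5033000
  S ⇒ negate
  Longitude: split at 3 digits → 059° and 51.7681′; 59 + 51.7681/60 = 59.8628017
  E → positive
Point 2:
  Lat: split at 2 digits → 39° and 7.5156′; 39 + 7.5156/60 = 39.1252600
  N ⇒ keep positive
  λ: split at 3 digits → 111° and 36.0073′; 111 + 36.0073/60 = 111.6001217
  E → positive
Point 3:
  φ: 41 + 5.916/60 = 41.0986000
  N ⇒ keep positive
  λ: 59.3806′ = 0.989677°; total 126.9896767
  hemisphere W, so the sign is −
Point 4:
  φ: 89 + 8/60 + 1.99/3600 = 89.1338861
  N → positive
  λ: 80° + 30/60 + 54.1/3600 = 80 + 0.500000 + 0.015028 = 80.5150278
  E ⇒ keep positive

1. -0.503300, 59.862802
2. 39.125260, 111.600122
3. 41.098600, -126.989677
4. 89.133886, 80.515028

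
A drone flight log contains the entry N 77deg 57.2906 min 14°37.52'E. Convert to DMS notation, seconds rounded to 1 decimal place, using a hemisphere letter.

φ: 57.29060′ → 57′ and 0.29060 × 60 = 17.436″
λ: 37.52000′ → 37′ and 0.52000 × 60 = 31.200″

77°57′17.4″ N, 14°37′31.2″ E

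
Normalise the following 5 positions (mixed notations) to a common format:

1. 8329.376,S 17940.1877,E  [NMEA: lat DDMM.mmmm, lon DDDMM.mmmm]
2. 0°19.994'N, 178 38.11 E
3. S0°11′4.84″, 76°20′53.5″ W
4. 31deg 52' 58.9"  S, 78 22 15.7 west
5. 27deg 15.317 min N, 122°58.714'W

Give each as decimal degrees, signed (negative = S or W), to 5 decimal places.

Point 1:
  Latitude: split at 2 digits → 83° and 29.376′; 83 + 29.376/60 = 83.489600
  hemisphere S, so the sign is −
  λ: degrees = first 3 digits = 179, minutes = 40.1877; 179 + 40.1877/60 = 179.669795
  E ⇒ keep positive
Point 2:
  φ: 0 + 19.994/60 = 0.333233
  N ⇒ keep positive
  λ: 178 + 38.11/60 = 178.635167
  E ⇒ keep positive
Point 3:
  Latitude: 0 + 11/60 + 4.84/3600 = 0.184678
  S → negative
  Lon: 76 + 20/60 + 53.5/3600 = 76.348194
  W ⇒ negate
Point 4:
  Latitude: 52′ + 58.9″ = 52.98167′; 31 + 52.98167/60 = 31.883028
  S ⇒ negate
  Lon: 78 + 22/60 + 15.7/3600 = 78.371028
  W ⇒ negate
Point 5:
  Lat: 27 + 15.317/60 = 27.255283
  N ⇒ keep positive
  Longitude: 122 + 58.714/60 = 122.978567
  W ⇒ negate

1. -83.48960, 179.66980
2. 0.33323, 178.63517
3. -0.18468, -76.34819
4. -31.88303, -78.37103
5. 27.25528, -122.97857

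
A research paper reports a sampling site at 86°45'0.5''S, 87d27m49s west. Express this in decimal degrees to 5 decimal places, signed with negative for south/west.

-86.75014, -87.46361

Latitude: 86 + 45/60 + 0.5/3600 = 86.750139
S ⇒ negate
Longitude: 87° + 27/60 + 49/3600 = 87 + 0.450000 + 0.013611 = 87.463611
hemisphere W, so the sign is −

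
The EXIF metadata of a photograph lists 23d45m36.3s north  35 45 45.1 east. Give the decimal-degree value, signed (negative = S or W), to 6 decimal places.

φ: 23 + 45/60 + 36.3/3600 = 23.7600833
N ⇒ keep positive
Lon: 45′ + 45.1″ = 45.75167′; 35 + 45.75167/60 = 35.7625278
E ⇒ keep positive

23.760083, 35.762528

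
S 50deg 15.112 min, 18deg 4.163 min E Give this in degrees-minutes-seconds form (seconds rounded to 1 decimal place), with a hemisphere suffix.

50°15′6.7″ S, 18°04′9.8″ E

Latitude: fractional minutes 0.11200 × 60 = 6.720″
λ: fractional minutes 0.16300 × 60 = 9.780″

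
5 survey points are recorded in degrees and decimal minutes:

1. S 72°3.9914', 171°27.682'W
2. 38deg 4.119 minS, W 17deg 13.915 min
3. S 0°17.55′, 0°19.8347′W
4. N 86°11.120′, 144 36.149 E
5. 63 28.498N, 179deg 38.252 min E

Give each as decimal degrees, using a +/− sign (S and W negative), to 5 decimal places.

1. -72.06652, -171.46137
2. -38.06865, -17.23192
3. -0.29250, -0.33058
4. 86.18533, 144.60248
5. 63.47497, 179.63753

Point 1:
  φ: 72 + 3.9914/60 = 72.066523
  hemisphere S, so the sign is −
  Longitude: 27.682′ = 0.461367°; total 171.461367
  W ⇒ negate
Point 2:
  φ: 4.119′ = 0.068650°; total 38.068650
  S → negative
  Longitude: 13.915′ = 0.231917°; total 17.231917
  W → negative
Point 3:
  Lat: 17.55′ = 0.292500°; total 0.292500
  hemisphere S, so the sign is −
  λ: 0 + 19.8347/60 = 0.330578
  hemisphere W, so the sign is −
Point 4:
  φ: 86 + 11.12/60 = 86.185333
  N → positive
  Lon: 36.149′ = 0.602483°; total 144.602483
  E ⇒ keep positive
Point 5:
  Latitude: 63 + 28.498/60 = 63.474967
  N ⇒ keep positive
  Lon: 179 + 38.252/60 = 179.637533
  E → positive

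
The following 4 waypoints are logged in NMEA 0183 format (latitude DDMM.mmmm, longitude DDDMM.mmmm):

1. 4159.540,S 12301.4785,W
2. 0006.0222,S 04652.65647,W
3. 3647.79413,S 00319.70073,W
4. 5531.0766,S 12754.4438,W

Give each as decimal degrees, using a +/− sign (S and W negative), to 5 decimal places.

Point 1:
  Lat: degrees = first 2 digits = 41, minutes = 59.54; 41 + 59.54/60 = 41.992333
  S → negative
  λ: split at 3 digits → 123° and 1.4785′; 123 + 1.4785/60 = 123.024642
  W → negative
Point 2:
  φ: degrees = first 2 digits = 0, minutes = 6.0222; 0 + 6.0222/60 = 0.100370
  S → negative
  Lon: degrees = first 3 digits = 46, minutes = 52.65647; 46 + 52.65647/60 = 46.877608
  W → negative
Point 3:
  Lat: split at 2 digits → 36° and 47.79413′; 36 + 47.79413/60 = 36.796569
  S ⇒ negate
  Lon: degrees = first 3 digits = 3, minutes = 19.70073; 3 + 19.70073/60 = 3.328346
  hemisphere W, so the sign is −
Point 4:
  Latitude: degrees = first 2 digits = 55, minutes = 31.0766; 55 + 31.0766/60 = 55.517943
  S → negative
  Longitude: split at 3 digits → 127° and 54.4438′; 127 + 54.4438/60 = 127.907397
  hemisphere W, so the sign is −

1. -41.99233, -123.02464
2. -0.10037, -46.87761
3. -36.79657, -3.32835
4. -55.51794, -127.90740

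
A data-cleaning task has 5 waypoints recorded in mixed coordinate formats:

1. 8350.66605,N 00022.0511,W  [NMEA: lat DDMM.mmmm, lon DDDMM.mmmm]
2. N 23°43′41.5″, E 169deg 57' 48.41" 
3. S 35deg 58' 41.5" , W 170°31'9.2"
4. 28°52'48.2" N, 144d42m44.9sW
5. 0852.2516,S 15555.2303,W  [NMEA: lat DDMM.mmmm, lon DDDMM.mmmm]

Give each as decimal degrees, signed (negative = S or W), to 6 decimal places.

1. 83.844434, -0.367518
2. 23.728194, 169.963447
3. -35.978194, -170.519222
4. 28.880056, -144.712472
5. -8.870860, -155.920505

Point 1:
  Lat: degrees = first 2 digits = 83, minutes = 50.66605; 83 + 50.66605/60 = 83.8444342
  N ⇒ keep positive
  Longitude: degrees = first 3 digits = 0, minutes = 22.0511; 0 + 22.0511/60 = 0.3675183
  W ⇒ negate
Point 2:
  Lat: 43′ + 41.5″ = 43.69167′; 23 + 43.69167/60 = 23.7281944
  N ⇒ keep positive
  λ: 169 + 57/60 + 48.41/3600 = 169.9634472
  E → positive
Point 3:
  Latitude: 58′ + 41.5″ = 58.69167′; 35 + 58.69167/60 = 35.9781944
  S ⇒ negate
  Lon: 170 + 31/60 + 9.2/3600 = 170.5192222
  W → negative
Point 4:
  Lat: 52′ + 48.2″ = 52.80333′; 28 + 52.80333/60 = 28.8800556
  N ⇒ keep positive
  λ: 144 + 42/60 + 44.9/3600 = 144.7124722
  hemisphere W, so the sign is −
Point 5:
  Latitude: split at 2 digits → 08° and 52.2516′; 8 + 52.2516/60 = 8.8708600
  hemisphere S, so the sign is −
  Lon: split at 3 digits → 155° and 55.2303′; 155 + 55.2303/60 = 155.9205050
  hemisphere W, so the sign is −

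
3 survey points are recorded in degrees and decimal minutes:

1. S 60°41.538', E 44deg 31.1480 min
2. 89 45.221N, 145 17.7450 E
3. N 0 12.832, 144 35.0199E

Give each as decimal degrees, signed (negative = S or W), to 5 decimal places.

Point 1:
  Latitude: 41.538′ = 0.692300°; total 60.692300
  S ⇒ negate
  Longitude: 31.148′ = 0.519133°; total 44.519133
  E → positive
Point 2:
  φ: 45.221′ = 0.753683°; total 89.753683
  N → positive
  Longitude: 17.745′ = 0.295750°; total 145.295750
  E → positive
Point 3:
  φ: 0 + 12.832/60 = 0.213867
  N → positive
  Longitude: 144 + 35.0199/60 = 144.583665
  E → positive

1. -60.69230, 44.51913
2. 89.75368, 145.29575
3. 0.21387, 144.58367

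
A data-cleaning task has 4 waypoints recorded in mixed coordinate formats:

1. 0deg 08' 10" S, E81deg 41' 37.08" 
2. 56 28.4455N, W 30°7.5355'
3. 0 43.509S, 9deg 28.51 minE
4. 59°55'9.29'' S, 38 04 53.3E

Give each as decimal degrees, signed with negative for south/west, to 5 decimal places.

Point 1:
  Latitude: 0 + 8/60 + 10/3600 = 0.136111
  hemisphere S, so the sign is −
  Longitude: 41′ + 37.08″ = 41.61800′; 81 + 41.61800/60 = 81.693633
  E → positive
Point 2:
  φ: 28.4455′ = 0.474092°; total 56.474092
  N ⇒ keep positive
  λ: 7.5355′ = 0.125592°; total 30.125592
  hemisphere W, so the sign is −
Point 3:
  Lat: 0 + 43.509/60 = 0.725150
  hemisphere S, so the sign is −
  λ: 9 + 28.51/60 = 9.475167
  E → positive
Point 4:
  Latitude: 55′ + 9.29″ = 55.15483′; 59 + 55.15483/60 = 59.919247
  hemisphere S, so the sign is −
  Longitude: 4′ + 53.3″ = 4.88833′; 38 + 4.88833/60 = 38.081472
  E → positive

1. -0.13611, 81.69363
2. 56.47409, -30.12559
3. -0.72515, 9.47517
4. -59.91925, 38.08147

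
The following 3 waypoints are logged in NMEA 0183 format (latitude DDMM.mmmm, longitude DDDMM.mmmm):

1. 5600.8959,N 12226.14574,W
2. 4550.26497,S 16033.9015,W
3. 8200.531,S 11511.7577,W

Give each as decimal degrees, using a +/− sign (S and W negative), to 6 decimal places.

1. 56.014932, -122.435762
2. -45.837750, -160.565025
3. -82.008850, -115.195962

Point 1:
  φ: split at 2 digits → 56° and 0.8959′; 56 + 0.8959/60 = 56.0149317
  N ⇒ keep positive
  Longitude: split at 3 digits → 122° and 26.14574′; 122 + 26.14574/60 = 122.4357623
  W ⇒ negate
Point 2:
  Lat: split at 2 digits → 45° and 50.26497′; 45 + 50.26497/60 = 45.8377495
  hemisphere S, so the sign is −
  Longitude: split at 3 digits → 160° and 33.9015′; 160 + 33.9015/60 = 160.5650250
  hemisphere W, so the sign is −
Point 3:
  φ: split at 2 digits → 82° and 0.531′; 82 + 0.531/60 = 82.0088500
  S → negative
  Lon: split at 3 digits → 115° and 11.7577′; 115 + 11.7577/60 = 115.1959617
  W ⇒ negate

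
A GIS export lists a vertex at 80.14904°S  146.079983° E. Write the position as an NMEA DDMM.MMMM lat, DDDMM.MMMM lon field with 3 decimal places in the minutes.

φ: fractional part 0.149040 → 8.94240 minutes
λ: 146° + 0.079983 × 60 = 146° 4.79898′

8008.942,S / 14604.799,E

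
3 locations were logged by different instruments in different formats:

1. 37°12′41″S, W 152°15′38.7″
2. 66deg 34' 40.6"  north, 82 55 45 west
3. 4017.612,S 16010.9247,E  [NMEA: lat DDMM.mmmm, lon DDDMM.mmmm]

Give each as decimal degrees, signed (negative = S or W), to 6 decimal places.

Point 1:
  Lat: 37° + 12/60 + 41/3600 = 37 + 0.200000 + 0.011389 = 37.2113889
  hemisphere S, so the sign is −
  λ: 15′ + 38.7″ = 15.64500′; 152 + 15.64500/60 = 152.2607500
  W ⇒ negate
Point 2:
  Lat: 34′ + 40.6″ = 34.67667′; 66 + 34.67667/60 = 66.5779444
  N → positive
  Longitude: 82° + 55/60 + 45/3600 = 82 + 0.916667 + 0.012500 = 82.9291667
  W ⇒ negate
Point 3:
  Latitude: degrees = first 2 digits = 40, minutes = 17.612; 40 + 17.612/60 = 40.2935333
  hemisphere S, so the sign is −
  Lon: split at 3 digits → 160° and 10.9247′; 160 + 10.9247/60 = 160.1820783
  E → positive

1. -37.211389, -152.260750
2. 66.577944, -82.929167
3. -40.293533, 160.182078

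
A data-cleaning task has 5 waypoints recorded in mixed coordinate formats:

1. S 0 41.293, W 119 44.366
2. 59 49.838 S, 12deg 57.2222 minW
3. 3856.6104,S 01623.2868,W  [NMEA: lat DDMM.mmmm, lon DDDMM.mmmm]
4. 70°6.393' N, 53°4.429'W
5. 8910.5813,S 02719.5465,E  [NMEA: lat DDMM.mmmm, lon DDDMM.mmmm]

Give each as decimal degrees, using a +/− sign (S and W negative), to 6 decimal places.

1. -0.688217, -119.739433
2. -59.830633, -12.953703
3. -38.943507, -16.388113
4. 70.106550, -53.073817
5. -89.176355, 27.325775

Point 1:
  Lat: 0 + 41.293/60 = 0.6882167
  S → negative
  Longitude: 44.366′ = 0.739433°; total 119.7394333
  W ⇒ negate
Point 2:
  Latitude: 59 + 49.838/60 = 59.8306333
  S → negative
  λ: 57.2222′ = 0.953703°; total 12.9537033
  W ⇒ negate
Point 3:
  Lat: split at 2 digits → 38° and 56.6104′; 38 + 56.6104/60 = 38.9435067
  S ⇒ negate
  Longitude: degrees = first 3 digits = 16, minutes = 23.2868; 16 + 23.2868/60 = 16.3881133
  W ⇒ negate
Point 4:
  Lat: 70 + 6.393/60 = 70.1065500
  N → positive
  Lon: 53 + 4.429/60 = 53.0738167
  W → negative
Point 5:
  Latitude: degrees = first 2 digits = 89, minutes = 10.5813; 89 + 10.5813/60 = 89.1763550
  S → negative
  Lon: split at 3 digits → 027° and 19.5465′; 27 + 19.5465/60 = 27.3257750
  E → positive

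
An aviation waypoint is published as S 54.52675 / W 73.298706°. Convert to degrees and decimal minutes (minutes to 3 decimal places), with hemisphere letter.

Lat: minutes = (54.526750 − 54) × 60 = 31.60500
Lon: minutes = (73.298706 − 73) × 60 = 17.92236

54° 31.605′ S, 73° 17.922′ W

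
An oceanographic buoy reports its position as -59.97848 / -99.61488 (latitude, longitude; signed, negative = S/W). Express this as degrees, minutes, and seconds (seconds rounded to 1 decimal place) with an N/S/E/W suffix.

Latitude is negative → S; |value| = 59.978480
φ: 0.978480 × 60 = 58.70880′ → 58′, remainder × 60 = 42.528″
Longitude is negative → W; |value| = 99.614880
λ: 0.614880° → 36.89280′; 0.89280 × 60 = 53.568″

59°58′42.5″ S, 99°36′53.6″ W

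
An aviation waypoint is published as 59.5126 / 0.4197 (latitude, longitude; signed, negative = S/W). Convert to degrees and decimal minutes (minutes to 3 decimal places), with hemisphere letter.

Lat: fractional part 0.512600 → 30.75600 minutes
λ: fractional part 0.419700 → 25.18200 minutes

59° 30.756′ N, 0° 25.182′ E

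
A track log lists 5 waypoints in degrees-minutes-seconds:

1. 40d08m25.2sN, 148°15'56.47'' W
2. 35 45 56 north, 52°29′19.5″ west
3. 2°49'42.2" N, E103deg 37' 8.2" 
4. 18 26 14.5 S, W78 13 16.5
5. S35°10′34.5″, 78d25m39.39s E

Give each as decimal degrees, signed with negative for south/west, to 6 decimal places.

1. 40.140333, -148.265686
2. 35.765556, -52.488750
3. 2.828389, 103.618944
4. -18.437361, -78.221250
5. -35.176250, 78.427608

Point 1:
  Latitude: 40 + 8/60 + 25.2/3600 = 40.1403333
  N → positive
  Longitude: 15′ + 56.47″ = 15.94117′; 148 + 15.94117/60 = 148.2656861
  W → negative
Point 2:
  Latitude: 35° + 45/60 + 56/3600 = 35 + 0.750000 + 0.015556 = 35.7655556
  N ⇒ keep positive
  Lon: 52° + 29/60 + 19.5/3600 = 52 + 0.483333 + 0.005417 = 52.4887500
  hemisphere W, so the sign is −
Point 3:
  Lat: 2° + 49/60 + 42.2/3600 = 2 + 0.816667 + 0.011722 = 2.8283889
  N ⇒ keep positive
  Longitude: 103 + 37/60 + 8.2/3600 = 103.6189444
  E ⇒ keep positive
Point 4:
  Latitude: 18 + 26/60 + 14.5/3600 = 18.4373611
  S ⇒ negate
  Lon: 13′ + 16.5″ = 13.27500′; 78 + 13.27500/60 = 78.2212500
  W → negative
Point 5:
  Lat: 10′ + 34.5″ = 10.57500′; 35 + 10.57500/60 = 35.1762500
  hemisphere S, so the sign is −
  λ: 25′ + 39.39″ = 25.65650′; 78 + 25.65650/60 = 78.4276083
  E ⇒ keep positive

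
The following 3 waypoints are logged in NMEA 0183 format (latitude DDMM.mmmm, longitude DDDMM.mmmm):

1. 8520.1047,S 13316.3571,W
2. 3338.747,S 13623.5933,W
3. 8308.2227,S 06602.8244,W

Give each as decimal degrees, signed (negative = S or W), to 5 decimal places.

1. -85.33508, -133.27262
2. -33.64578, -136.39322
3. -83.13705, -66.04707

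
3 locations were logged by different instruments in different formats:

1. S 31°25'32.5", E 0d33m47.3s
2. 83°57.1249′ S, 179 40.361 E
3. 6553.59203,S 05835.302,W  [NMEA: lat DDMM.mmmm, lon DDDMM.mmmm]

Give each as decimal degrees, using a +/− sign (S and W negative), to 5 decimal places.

1. -31.42569, 0.56314
2. -83.95208, 179.67268
3. -65.89320, -58.58837

Point 1:
  φ: 31° + 25/60 + 32.5/3600 = 31 + 0.416667 + 0.009028 = 31.425694
  hemisphere S, so the sign is −
  λ: 0 + 33/60 + 47.3/3600 = 0.563139
  E ⇒ keep positive
Point 2:
  Lat: 57.1249′ = 0.952082°; total 83.952082
  S ⇒ negate
  λ: 179 + 40.361/60 = 179.672683
  E ⇒ keep positive
Point 3:
  Lat: degrees = first 2 digits = 65, minutes = 53.59203; 65 + 53.59203/60 = 65.893201
  S → negative
  λ: split at 3 digits → 058° and 35.302′; 58 + 35.302/60 = 58.588367
  hemisphere W, so the sign is −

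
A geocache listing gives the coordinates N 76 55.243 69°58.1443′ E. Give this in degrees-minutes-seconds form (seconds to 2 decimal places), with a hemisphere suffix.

76°55′14.58″ N, 69°58′8.66″ E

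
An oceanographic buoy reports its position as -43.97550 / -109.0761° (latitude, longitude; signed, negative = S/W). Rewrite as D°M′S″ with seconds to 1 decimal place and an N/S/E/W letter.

Latitude is negative → S; |value| = 43.975500
φ: whole degrees 43; 58.53000′ → 58′ and 31.800″
Longitude is negative → W; |value| = 109.076100
λ: 0.076100° → 4.56600′; 0.56600 × 60 = 33.960″

43°58′31.8″ S, 109°04′34.0″ W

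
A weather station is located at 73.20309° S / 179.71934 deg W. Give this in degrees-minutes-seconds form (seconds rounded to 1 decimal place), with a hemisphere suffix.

73°12′11.1″ S, 179°43′9.6″ W

φ: whole degrees 73; 12.18540′ → 12′ and 11.124″
λ: 0.719340° → 43.16040′; 0.16040 × 60 = 9.624″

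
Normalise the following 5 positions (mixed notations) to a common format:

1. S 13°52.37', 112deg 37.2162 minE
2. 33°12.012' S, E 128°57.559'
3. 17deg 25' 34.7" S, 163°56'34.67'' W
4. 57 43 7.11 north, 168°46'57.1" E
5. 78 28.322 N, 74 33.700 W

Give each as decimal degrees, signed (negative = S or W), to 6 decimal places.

Point 1:
  Latitude: 13 + 52.37/60 = 13.8728333
  S → negative
  Lon: 37.2162′ = 0.620270°; total 112.6202700
  E → positive
Point 2:
  Latitude: 33 + 12.012/60 = 33.2002000
  hemisphere S, so the sign is −
  Lon: 57.559′ = 0.959317°; total 128.9593167
  E → positive
Point 3:
  φ: 17° + 25/60 + 34.7/3600 = 17 + 0.416667 + 0.009639 = 17.4263056
  S ⇒ negate
  Lon: 56′ + 34.67″ = 56.57783′; 163 + 56.57783/60 = 163.9429639
  W ⇒ negate
Point 4:
  Lat: 57 + 43/60 + 7.11/3600 = 57.7186417
  N → positive
  Lon: 168° + 46/60 + 57.1/3600 = 168 + 0.766667 + 0.015861 = 168.7825278
  E ⇒ keep positive
Point 5:
  Latitude: 28.322′ = 0.472033°; total 78.4720333
  N ⇒ keep positive
  Longitude: 74 + 33.7/60 = 74.5616667
  W → negative

1. -13.872833, 112.620270
2. -33.200200, 128.959317
3. -17.426306, -163.942964
4. 57.718642, 168.782528
5. 78.472033, -74.561667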